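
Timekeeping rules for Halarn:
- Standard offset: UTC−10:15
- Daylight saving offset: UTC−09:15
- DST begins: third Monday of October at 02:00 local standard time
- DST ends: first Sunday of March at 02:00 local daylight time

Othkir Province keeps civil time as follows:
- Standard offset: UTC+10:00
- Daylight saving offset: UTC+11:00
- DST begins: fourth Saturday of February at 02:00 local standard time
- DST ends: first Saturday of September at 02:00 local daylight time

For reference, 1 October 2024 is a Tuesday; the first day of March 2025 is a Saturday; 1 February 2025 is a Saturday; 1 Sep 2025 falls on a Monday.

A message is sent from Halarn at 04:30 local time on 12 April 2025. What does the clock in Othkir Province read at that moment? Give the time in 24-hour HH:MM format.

01:45

1 October 2024 is a Tuesday, so the first Monday is October 7 and the third is October 21.
1 March 2025 is a Saturday, so the first Sunday is March 2.
12 April 2025 does not fall between 21 October 2024 and 2 March 2025, so daylight saving is not in effect and Halarn is at UTC−10:15.
04:30 Halarn + 10h15m = 14:45 UTC.
1 February 2025 is a Saturday, so the first Saturday is February 1 and the fourth is February 22.
1 September 2025 is a Monday, so the first Saturday is September 6.
At the standard offset (UTC+10:00), 14:45 UTC + 10h = 00:45 Othkir Province standard time (rolling into the next day, 13 April 2025).
The standard-time date in Othkir Province, 13 April 2025, falls between 22 February and 6 September, so daylight saving is in effect and Othkir Province is at UTC+11:00.
14:45 UTC + 11h = 01:45 Othkir Province (rolling into the next day, 13 April 2025).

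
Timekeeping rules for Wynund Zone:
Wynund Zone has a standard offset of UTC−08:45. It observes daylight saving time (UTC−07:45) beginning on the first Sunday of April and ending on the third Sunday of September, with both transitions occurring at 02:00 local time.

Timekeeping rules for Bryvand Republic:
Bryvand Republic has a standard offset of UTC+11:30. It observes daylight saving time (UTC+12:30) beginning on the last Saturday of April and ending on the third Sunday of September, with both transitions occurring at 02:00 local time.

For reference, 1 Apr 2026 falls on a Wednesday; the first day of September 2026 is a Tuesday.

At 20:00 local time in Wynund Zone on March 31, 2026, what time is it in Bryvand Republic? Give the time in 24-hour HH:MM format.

1 April 2026 is a Wednesday, so the first Sunday is April 5.
1 September 2026 is a Tuesday, so the first Sunday is September 6 and the third is September 20.
March 31, 2026 does not fall between 5 April and 20 September, so daylight saving is not in effect and Wynund Zone is at UTC−08:45.
20:00 Wynund Zone + 8h45m = 04:45 UTC (rolling into the next day, 1 April 2026).
1 April 2026 is a Wednesday, so Saturdays fall on 4, 11, 18, 25; the last is April 25.
1 September 2026 is a Tuesday, so the first Sunday is September 6 and the third is September 20.
At the standard offset (UTC+11:30), 04:45 UTC + 11h30m = 16:15 Bryvand Republic standard time.
Daylight saving runs 25 April – 20 September; the standard-time date in Bryvand Republic, April 1, 2026, is outside that window, so Bryvand Republic is on standard time at UTC+11:30.
04:45 UTC + 11h30m = 16:15 Bryvand Republic.

16:15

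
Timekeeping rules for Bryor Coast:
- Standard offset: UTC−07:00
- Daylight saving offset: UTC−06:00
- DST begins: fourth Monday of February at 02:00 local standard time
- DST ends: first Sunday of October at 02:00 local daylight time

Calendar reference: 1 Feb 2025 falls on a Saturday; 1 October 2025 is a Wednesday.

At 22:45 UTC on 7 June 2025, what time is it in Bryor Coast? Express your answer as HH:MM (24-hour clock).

16:45

1 February 2025 is a Saturday, so the first Monday is February 3 and the fourth is February 24.
1 October 2025 is a Wednesday, so the first Sunday is October 5.
At the standard offset (UTC−07:00), 22:45 UTC − 7h = 15:45 Bryor Coast standard time.
The standard-time date in Bryor Coast, 7 June 2025, falls between 24 February and 5 October, so daylight saving is in effect and Bryor Coast is at UTC−06:00.
22:45 UTC − 6h = 16:45 local.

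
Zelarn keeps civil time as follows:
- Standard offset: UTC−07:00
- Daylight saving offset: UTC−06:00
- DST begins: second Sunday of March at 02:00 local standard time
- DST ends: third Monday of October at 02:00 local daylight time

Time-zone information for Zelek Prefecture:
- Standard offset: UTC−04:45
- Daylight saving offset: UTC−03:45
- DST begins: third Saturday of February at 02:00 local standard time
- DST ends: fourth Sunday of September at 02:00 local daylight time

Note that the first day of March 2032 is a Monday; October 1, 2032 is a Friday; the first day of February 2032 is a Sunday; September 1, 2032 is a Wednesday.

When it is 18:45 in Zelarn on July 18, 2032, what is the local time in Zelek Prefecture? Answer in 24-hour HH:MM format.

1 March 2032 is a Monday, so the first Sunday is March 7 and the second is March 14.
1 October 2032 is a Friday, so the first Monday is October 4 and the third is October 18.
Daylight saving runs 14 March – 18 October; July 18, 2032 is inside that window, so Zelarn is at UTC−06:00.
18:45 Zelarn + 6h = 00:45 UTC (rolling into the next day, 19 July 2032).
1 February 2032 is a Sunday, so the first Saturday is February 7 and the third is February 21.
1 September 2032 is a Wednesday, so the first Sunday is September 5 and the fourth is September 26.
At the standard offset (UTC−04:45), 00:45 UTC − 4h45m = 20:00 Zelek Prefecture standard time (rolling into the previous day, 18 July 2032).
Daylight saving runs 21 February – 26 September; the standard-time date in Zelek Prefecture, July 18, 2032, is inside that window, so Zelek Prefecture is at UTC−03:45.
00:45 UTC − 3h45m = 21:00 Zelek Prefecture (rolling into the previous day, 18 July 2032).

21:00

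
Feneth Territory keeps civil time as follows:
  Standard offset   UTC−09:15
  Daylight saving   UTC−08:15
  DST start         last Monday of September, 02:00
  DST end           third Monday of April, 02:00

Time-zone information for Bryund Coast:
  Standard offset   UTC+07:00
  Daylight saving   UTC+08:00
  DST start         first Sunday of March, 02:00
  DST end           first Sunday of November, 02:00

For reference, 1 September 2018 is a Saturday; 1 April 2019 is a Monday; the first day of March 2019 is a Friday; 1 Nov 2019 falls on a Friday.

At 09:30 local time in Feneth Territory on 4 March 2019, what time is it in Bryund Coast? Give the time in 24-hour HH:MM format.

01:45

1 September 2018 is a Saturday, so Mondays fall on 3, 10, 17, 24; the last is September 24.
1 April 2019 is a Monday, so the first Monday is April 1 and the third is April 15.
4 March 2019 lies within the daylight-saving period (24 September 2018 – 15 April 2019), so Feneth Territory is on daylight time, UTC−08:15.
09:30 Feneth Territory + 8h15m = 17:45 UTC.
1 March 2019 is a Friday, so the first Sunday is March 3.
1 November 2019 is a Friday, so the first Sunday is November 3.
At the standard offset (UTC+07:00), 17:45 UTC + 7h = 00:45 Bryund Coast standard time (rolling into the next day, 5 March 2019).
The standard-time date in Bryund Coast, 5 March 2019, falls between 3 March and 3 November, so daylight saving is in effect and Bryund Coast is at UTC+08:00.
17:45 UTC + 8h = 01:45 Bryund Coast (rolling into the next day, 5 March 2019).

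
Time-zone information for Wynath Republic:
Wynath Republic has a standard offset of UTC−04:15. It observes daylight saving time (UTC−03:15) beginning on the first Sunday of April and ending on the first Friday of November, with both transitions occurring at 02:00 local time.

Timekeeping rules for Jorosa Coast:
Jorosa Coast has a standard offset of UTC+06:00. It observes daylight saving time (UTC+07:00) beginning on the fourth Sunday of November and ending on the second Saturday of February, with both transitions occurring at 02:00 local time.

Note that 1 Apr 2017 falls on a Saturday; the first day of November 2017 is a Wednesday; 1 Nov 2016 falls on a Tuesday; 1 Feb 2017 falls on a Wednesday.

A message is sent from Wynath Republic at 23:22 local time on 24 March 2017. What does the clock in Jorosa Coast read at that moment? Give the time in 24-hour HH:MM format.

09:37

1 April 2017 is a Saturday, so the first Sunday is April 2.
1 November 2017 is a Wednesday, so the first Friday is November 3.
Daylight saving runs 2 April – 3 November; 24 March 2017 is outside that window, so Wynath Republic is on standard time at UTC−04:15.
23:22 Wynath Republic + 4h15m = 03:37 UTC (rolling into the next day, 25 March 2017).
1 November 2016 is a Tuesday, so the first Sunday is November 6 and the fourth is November 27.
1 February 2017 is a Wednesday, so the first Saturday is February 4 and the second is February 11.
At the standard offset (UTC+06:00), 03:37 UTC + 6h = 09:37 Jorosa Coast standard time.
The standard-time date in Jorosa Coast, 25 March 2017, is outside the daylight-saving period (27 November 2016 – 11 February 2017), so Jorosa Coast is on standard time, UTC+06:00.
03:37 UTC + 6h = 09:37 Jorosa Coast.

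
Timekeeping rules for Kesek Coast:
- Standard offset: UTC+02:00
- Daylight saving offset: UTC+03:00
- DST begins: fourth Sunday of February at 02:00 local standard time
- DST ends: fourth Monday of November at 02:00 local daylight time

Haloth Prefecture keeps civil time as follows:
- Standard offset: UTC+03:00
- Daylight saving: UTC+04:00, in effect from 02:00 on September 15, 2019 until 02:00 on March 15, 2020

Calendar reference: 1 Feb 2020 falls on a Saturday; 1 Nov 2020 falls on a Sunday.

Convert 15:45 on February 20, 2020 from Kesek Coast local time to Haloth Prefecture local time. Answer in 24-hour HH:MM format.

1 February 2020 is a Saturday, so the first Sunday is February 2 and the fourth is February 23.
1 November 2020 is a Sunday, so the first Monday is November 2 and the fourth is November 23.
February 20, 2020 does not fall between 23 February and 23 November, so daylight saving is not in effect and Kesek Coast is at UTC+02:00.
15:45 Kesek Coast − 2h = 13:45 UTC.
At the standard offset (UTC+03:00), 13:45 UTC + 3h = 16:45 Haloth Prefecture standard time.
The standard-time date in Haloth Prefecture, February 20, 2020, falls between 15 September 2019 and 15 March 2020, so daylight saving is in effect and Haloth Prefecture is at UTC+04:00.
13:45 UTC + 4h = 17:45 Haloth Prefecture.

17:45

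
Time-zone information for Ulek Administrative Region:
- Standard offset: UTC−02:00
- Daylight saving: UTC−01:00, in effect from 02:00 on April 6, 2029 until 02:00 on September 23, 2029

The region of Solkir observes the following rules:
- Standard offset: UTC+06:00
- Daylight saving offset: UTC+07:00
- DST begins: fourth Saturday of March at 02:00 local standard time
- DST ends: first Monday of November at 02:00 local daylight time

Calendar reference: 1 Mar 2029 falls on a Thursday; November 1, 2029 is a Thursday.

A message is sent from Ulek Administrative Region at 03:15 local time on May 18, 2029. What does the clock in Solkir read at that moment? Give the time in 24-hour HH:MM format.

11:15

May 18, 2029 lies within the daylight-saving period (6 April – 23 September), so Ulek Administrative Region is on daylight time, UTC−01:00.
03:15 Ulek Administrative Region + 1h = 04:15 UTC.
1 March 2029 is a Thursday, so the first Saturday is March 3 and the fourth is March 24.
1 November 2029 is a Thursday, so the first Monday is November 5.
At the standard offset (UTC+06:00), 04:15 UTC + 6h = 10:15 Solkir standard time.
The standard-time date in Solkir, May 18, 2029, falls between 24 March and 5 November, so daylight saving is in effect and Solkir is at UTC+07:00.
04:15 UTC + 7h = 11:15 Solkir.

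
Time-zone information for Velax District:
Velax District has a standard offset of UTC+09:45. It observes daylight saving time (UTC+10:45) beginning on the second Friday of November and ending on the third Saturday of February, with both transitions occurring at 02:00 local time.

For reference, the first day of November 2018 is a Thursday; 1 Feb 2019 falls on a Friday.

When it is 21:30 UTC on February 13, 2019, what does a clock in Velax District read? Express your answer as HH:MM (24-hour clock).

1 November 2018 is a Thursday, so the first Friday is November 2 and the second is November 9.
1 February 2019 is a Friday, so the first Saturday is February 2 and the third is February 16.
At the standard offset (UTC+09:45), 21:30 UTC + 9h45m = 07:15 Velax District standard time (rolling into the next day, 14 February 2019).
The standard-time date in Velax District, February 14, 2019, falls between 9 November 2018 and 16 February 2019, so daylight saving is in effect and Velax District is at UTC+10:45.
21:30 UTC + 10h45m = 08:15 local (rolling into the next day, 14 February 2019).

08:15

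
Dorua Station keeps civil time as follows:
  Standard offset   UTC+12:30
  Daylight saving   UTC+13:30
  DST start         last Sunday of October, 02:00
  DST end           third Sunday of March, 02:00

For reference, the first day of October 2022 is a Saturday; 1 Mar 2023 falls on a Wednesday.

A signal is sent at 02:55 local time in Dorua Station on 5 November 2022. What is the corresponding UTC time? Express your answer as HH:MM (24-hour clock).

1 October 2022 is a Saturday, so Sundays fall on 2, 9, 16, 23, 30; the last is October 30.
1 March 2023 is a Wednesday, so the first Sunday is March 5 and the third is March 19.
Daylight saving runs 30 October 2022 – 19 March 2023; 5 November 2022 is inside that window, so Dorua Station is at UTC+13:30.
02:55 local − 13h30m = 13:25 UTC (rolling into the previous day, 4 November 2022).

13:25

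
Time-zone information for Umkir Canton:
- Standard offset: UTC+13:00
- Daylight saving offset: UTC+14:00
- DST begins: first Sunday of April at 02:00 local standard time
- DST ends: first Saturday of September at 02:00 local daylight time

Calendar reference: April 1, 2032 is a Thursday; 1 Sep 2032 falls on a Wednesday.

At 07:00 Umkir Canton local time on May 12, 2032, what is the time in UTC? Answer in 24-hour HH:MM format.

1 April 2032 is a Thursday, so the first Sunday is April 4.
1 September 2032 is a Wednesday, so the first Saturday is September 4.
Daylight saving runs 4 April – 4 September; May 12, 2032 is inside that window, so Umkir Canton is at UTC+14:00.
07:00 local − 14h = 17:00 UTC (rolling into the previous day, 11 May 2032).

17:00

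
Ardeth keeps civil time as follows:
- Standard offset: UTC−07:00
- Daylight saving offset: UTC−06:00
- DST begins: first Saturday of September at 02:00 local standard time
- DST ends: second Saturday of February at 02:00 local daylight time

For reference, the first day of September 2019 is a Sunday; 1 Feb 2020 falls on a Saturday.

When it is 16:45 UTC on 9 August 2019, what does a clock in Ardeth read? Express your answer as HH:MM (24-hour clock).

09:45

1 September 2019 is a Sunday, so the first Saturday is September 7.
1 February 2020 is a Saturday, so the first Saturday is February 1 and the second is February 8.
At the standard offset (UTC−07:00), 16:45 UTC − 7h = 09:45 Ardeth standard time.
The standard-time date in Ardeth, 9 August 2019, does not fall between 7 September 2019 and 8 February 2020, so daylight saving is not in effect and Ardeth is at UTC−07:00.
16:45 UTC − 7h = 09:45 local.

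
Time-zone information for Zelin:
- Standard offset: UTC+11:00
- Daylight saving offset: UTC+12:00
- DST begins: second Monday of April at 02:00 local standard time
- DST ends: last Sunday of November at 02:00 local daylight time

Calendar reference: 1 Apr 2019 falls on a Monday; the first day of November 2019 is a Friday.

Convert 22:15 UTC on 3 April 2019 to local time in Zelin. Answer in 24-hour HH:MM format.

09:15

1 April 2019 is a Monday, so the first Monday is April 1 and the second is April 8.
1 November 2019 is a Friday, so Sundays fall on 3, 10, 17, 24; the last is November 24.
At the standard offset (UTC+11:00), 22:15 UTC + 11h = 09:15 Zelin standard time (rolling into the next day, 4 April 2019).
The standard-time date in Zelin, 4 April 2019, is outside the daylight-saving period (8 April – 24 November), so Zelin is on standard time, UTC+11:00.
22:15 UTC + 11h = 09:15 local (rolling into the next day, 4 April 2019).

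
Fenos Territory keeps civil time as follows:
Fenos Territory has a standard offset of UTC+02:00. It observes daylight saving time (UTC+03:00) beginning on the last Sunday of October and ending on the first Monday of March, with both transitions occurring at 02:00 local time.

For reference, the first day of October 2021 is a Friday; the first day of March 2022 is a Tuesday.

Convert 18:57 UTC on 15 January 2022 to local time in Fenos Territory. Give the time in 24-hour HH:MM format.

21:57

1 October 2021 is a Friday, so Sundays fall on 3, 10, 17, 24, 31; the last is October 31.
1 March 2022 is a Tuesday, so the first Monday is March 7.
At the standard offset (UTC+02:00), 18:57 UTC + 2h = 20:57 Fenos Territory standard time.
The standard-time date in Fenos Territory, 15 January 2022, lies within the daylight-saving period (31 October 2021 – 7 March 2022), so Fenos Territory is on daylight time, UTC+03:00.
18:57 UTC + 3h = 21:57 local.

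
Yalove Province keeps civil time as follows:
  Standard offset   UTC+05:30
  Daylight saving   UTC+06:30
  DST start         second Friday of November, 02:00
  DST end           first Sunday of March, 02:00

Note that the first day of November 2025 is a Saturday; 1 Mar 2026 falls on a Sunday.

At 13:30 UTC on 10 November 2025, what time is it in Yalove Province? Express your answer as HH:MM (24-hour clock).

19:00

1 November 2025 is a Saturday, so the first Friday is November 7 and the second is November 14.
1 March 2026 is a Sunday, so the first Sunday is March 1.
At the standard offset (UTC+05:30), 13:30 UTC + 5h30m = 19:00 Yalove Province standard time.
The standard-time date in Yalove Province, 10 November 2025, does not fall between 14 November 2025 and 1 March 2026, so daylight saving is not in effect and Yalove Province is at UTC+05:30.
13:30 UTC + 5h30m = 19:00 local.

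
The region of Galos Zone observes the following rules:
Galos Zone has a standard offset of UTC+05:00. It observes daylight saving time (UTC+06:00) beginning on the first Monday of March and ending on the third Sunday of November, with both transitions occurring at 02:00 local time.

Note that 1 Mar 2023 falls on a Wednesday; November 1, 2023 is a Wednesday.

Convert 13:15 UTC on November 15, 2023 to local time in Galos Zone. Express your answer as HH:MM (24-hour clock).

19:15

1 March 2023 is a Wednesday, so the first Monday is March 6.
1 November 2023 is a Wednesday, so the first Sunday is November 5 and the third is November 19.
At the standard offset (UTC+05:00), 13:15 UTC + 5h = 18:15 Galos Zone standard time.
Daylight saving runs 6 March – 19 November; the standard-time date in Galos Zone, November 15, 2023, is inside that window, so Galos Zone is at UTC+06:00.
13:15 UTC + 6h = 19:15 local.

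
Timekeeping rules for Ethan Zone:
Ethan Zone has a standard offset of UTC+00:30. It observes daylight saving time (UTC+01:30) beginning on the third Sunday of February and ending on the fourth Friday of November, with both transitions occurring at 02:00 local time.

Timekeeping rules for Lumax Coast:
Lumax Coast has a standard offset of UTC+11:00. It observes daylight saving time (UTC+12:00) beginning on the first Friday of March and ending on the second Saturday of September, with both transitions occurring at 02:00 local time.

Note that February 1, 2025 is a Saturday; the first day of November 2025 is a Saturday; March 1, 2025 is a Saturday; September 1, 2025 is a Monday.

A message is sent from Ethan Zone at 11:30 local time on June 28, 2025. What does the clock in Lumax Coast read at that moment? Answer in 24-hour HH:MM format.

1 February 2025 is a Saturday, so the first Sunday is February 2 and the third is February 16.
1 November 2025 is a Saturday, so the first Friday is November 7 and the fourth is November 28.
Daylight saving runs 16 February – 28 November; June 28, 2025 is inside that window, so Ethan Zone is at UTC+01:30.
11:30 Ethan Zone − 1h30m = 10:00 UTC.
1 March 2025 is a Saturday, so the first Friday is March 7.
1 September 2025 is a Monday, so the first Saturday is September 6 and the second is September 13.
At the standard offset (UTC+11:00), 10:00 UTC + 11h = 21:00 Lumax Coast standard time.
Daylight saving runs 7 March – 13 September; the standard-time date in Lumax Coast, June 28, 2025, is inside that window, so Lumax Coast is at UTC+12:00.
10:00 UTC + 12h = 22:00 Lumax Coast.

22:00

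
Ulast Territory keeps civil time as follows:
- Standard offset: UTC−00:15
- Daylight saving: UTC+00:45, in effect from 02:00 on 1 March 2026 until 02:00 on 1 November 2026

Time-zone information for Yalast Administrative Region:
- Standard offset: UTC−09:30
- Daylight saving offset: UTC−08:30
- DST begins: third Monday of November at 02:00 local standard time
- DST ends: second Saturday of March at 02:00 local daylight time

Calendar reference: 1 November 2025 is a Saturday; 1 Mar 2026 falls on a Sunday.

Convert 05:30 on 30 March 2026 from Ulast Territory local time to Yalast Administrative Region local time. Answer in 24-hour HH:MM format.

19:15

Daylight saving runs 1 March – 1 November; 30 March 2026 is inside that window, so Ulast Territory is at UTC+00:45.
05:30 Ulast Territory − 0h45m = 04:45 UTC.
1 November 2025 is a Saturday, so the first Monday is November 3 and the third is November 17.
1 March 2026 is a Sunday, so the first Saturday is March 7 and the second is March 14.
At the standard offset (UTC−09:30), 04:45 UTC − 9h30m = 19:15 Yalast Administrative Region standard time (rolling into the previous day, 29 March 2026).
The standard-time date in Yalast Administrative Region, 29 March 2026, is outside the daylight-saving period (17 November 2025 – 14 March 2026), so Yalast Administrative Region is on standard time, UTC−09:30.
04:45 UTC − 9h30m = 19:15 Yalast Administrative Region (rolling into the previous day, 29 March 2026).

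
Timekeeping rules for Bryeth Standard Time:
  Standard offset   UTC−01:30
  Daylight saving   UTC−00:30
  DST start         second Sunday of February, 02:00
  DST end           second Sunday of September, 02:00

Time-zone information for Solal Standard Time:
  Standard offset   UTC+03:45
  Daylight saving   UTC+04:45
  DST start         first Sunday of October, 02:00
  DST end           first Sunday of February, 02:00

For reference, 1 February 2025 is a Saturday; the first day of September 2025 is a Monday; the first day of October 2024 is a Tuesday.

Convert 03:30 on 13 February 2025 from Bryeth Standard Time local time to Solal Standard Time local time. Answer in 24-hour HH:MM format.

07:45

1 February 2025 is a Saturday, so the first Sunday is February 2 and the second is February 9.
1 September 2025 is a Monday, so the first Sunday is September 7 and the second is September 14.
Daylight saving runs 9 February – 14 September; 13 February 2025 is inside that window, so Bryeth Standard Time is at UTC−00:30.
03:30 Bryeth Standard Time + 0h30m = 04:00 UTC.
1 October 2024 is a Tuesday, so the first Sunday is October 6.
1 February 2025 is a Saturday, so the first Sunday is February 2.
At the standard offset (UTC+03:45), 04:00 UTC + 3h45m = 07:45 Solal Standard Time standard time.
The standard-time date in Solal Standard Time, 13 February 2025, is outside the daylight-saving period (6 October 2024 – 2 February 2025), so Solal Standard Time is on standard time, UTC+03:45.
04:00 UTC + 3h45m = 07:45 Solal Standard Time.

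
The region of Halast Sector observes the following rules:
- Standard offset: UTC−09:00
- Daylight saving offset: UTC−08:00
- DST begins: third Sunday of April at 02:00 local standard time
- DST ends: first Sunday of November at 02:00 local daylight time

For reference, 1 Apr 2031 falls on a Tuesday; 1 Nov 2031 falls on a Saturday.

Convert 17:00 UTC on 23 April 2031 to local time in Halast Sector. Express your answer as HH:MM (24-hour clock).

09:00

1 April 2031 is a Tuesday, so the first Sunday is April 6 and the third is April 20.
1 November 2031 is a Saturday, so the first Sunday is November 2.
At the standard offset (UTC−09:00), 17:00 UTC − 9h = 08:00 Halast Sector standard time.
The standard-time date in Halast Sector, 23 April 2031, lies within the daylight-saving period (20 April – 2 November), so Halast Sector is on daylight time, UTC−08:00.
17:00 UTC − 8h = 09:00 local.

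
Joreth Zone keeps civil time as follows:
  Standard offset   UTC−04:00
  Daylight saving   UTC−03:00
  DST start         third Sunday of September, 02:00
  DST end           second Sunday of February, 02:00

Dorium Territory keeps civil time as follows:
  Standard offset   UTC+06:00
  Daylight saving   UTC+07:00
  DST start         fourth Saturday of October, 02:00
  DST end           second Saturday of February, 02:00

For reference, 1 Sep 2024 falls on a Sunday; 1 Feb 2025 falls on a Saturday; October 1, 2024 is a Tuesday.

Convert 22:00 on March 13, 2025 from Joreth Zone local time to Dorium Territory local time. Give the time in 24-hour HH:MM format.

08:00

1 September 2024 is a Sunday, so the first Sunday is September 1 and the third is September 15.
1 February 2025 is a Saturday, so the first Sunday is February 2 and the second is February 9.
March 13, 2025 does not fall between 15 September 2024 and 9 February 2025, so daylight saving is not in effect and Joreth Zone is at UTC−04:00.
22:00 Joreth Zone + 4h = 02:00 UTC (rolling into the next day, 14 March 2025).
1 October 2024 is a Tuesday, so the first Saturday is October 5 and the fourth is October 26.
1 February 2025 is a Saturday, so the first Saturday is February 1 and the second is February 8.
At the standard offset (UTC+06:00), 02:00 UTC + 6h = 08:00 Dorium Territory standard time.
The standard-time date in Dorium Territory, March 14, 2025, is outside the daylight-saving period (26 October 2024 – 8 February 2025), so Dorium Territory is on standard time, UTC+06:00.
02:00 UTC + 6h = 08:00 Dorium Territory.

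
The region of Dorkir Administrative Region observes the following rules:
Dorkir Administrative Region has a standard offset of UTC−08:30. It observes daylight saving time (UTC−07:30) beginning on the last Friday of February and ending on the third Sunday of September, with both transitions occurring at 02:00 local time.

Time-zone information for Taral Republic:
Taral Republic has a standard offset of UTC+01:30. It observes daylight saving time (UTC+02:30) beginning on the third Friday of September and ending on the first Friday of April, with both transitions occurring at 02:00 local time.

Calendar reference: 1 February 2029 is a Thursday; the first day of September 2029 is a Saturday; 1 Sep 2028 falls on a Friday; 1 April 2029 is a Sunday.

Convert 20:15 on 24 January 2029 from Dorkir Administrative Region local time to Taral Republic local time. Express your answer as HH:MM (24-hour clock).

07:15

1 February 2029 is a Thursday, so Fridays fall on 2, 9, 16, 23; the last is February 23.
1 September 2029 is a Saturday, so the first Sunday is September 2 and the third is September 16.
24 January 2029 is outside the daylight-saving period (23 February – 16 September), so Dorkir Administrative Region is on standard time, UTC−08:30.
20:15 Dorkir Administrative Region + 8h30m = 04:45 UTC (rolling into the next day, 25 January 2029).
1 September 2028 is a Friday, so the first Friday is September 1 and the third is September 15.
1 April 2029 is a Sunday, so the first Friday is April 6.
At the standard offset (UTC+01:30), 04:45 UTC + 1h30m = 06:15 Taral Republic standard time.
The standard-time date in Taral Republic, 25 January 2029, lies within the daylight-saving period (15 September 2028 – 6 April 2029), so Taral Republic is on daylight time, UTC+02:30.
04:45 UTC + 2h30m = 07:15 Taral Republic.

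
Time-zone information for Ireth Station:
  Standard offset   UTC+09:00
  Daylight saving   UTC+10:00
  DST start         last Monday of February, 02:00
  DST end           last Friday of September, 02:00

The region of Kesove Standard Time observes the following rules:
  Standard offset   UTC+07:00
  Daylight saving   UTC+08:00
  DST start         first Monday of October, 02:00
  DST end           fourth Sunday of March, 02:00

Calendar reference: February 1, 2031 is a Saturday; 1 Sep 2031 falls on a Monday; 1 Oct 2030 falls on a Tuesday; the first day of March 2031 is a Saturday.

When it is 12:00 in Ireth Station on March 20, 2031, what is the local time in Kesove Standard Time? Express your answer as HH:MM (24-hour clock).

1 February 2031 is a Saturday, so Mondays fall on 3, 10, 17, 24; the last is February 24.
1 September 2031 is a Monday, so Fridays fall on 5, 12, 19, 26; the last is September 26.
March 20, 2031 falls between 24 February and 26 September, so daylight saving is in effect and Ireth Station is at UTC+10:00.
12:00 Ireth Station − 10h = 02:00 UTC.
1 October 2030 is a Tuesday, so the first Monday is October 7.
1 March 2031 is a Saturday, so the first Sunday is March 2 and the fourth is March 23.
At the standard offset (UTC+07:00), 02:00 UTC + 7h = 09:00 Kesove Standard Time standard time.
The standard-time date in Kesove Standard Time, March 20, 2031, falls between 7 October 2030 and 23 March 2031, so daylight saving is in effect and Kesove Standard Time is at UTC+08:00.
02:00 UTC + 8h = 10:00 Kesove Standard Time.

10:00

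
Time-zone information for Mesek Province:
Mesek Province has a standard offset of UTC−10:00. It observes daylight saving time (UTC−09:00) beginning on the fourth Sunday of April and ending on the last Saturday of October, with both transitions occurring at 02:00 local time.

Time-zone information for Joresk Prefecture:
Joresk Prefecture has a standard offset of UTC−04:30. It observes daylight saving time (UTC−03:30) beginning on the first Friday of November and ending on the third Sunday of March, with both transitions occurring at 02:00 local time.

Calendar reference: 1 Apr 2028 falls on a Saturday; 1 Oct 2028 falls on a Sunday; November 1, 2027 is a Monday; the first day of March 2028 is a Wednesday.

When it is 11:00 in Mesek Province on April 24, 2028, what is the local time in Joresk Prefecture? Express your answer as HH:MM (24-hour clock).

1 April 2028 is a Saturday, so the first Sunday is April 2 and the fourth is April 23.
1 October 2028 is a Sunday, so Saturdays fall on 7, 14, 21, 28; the last is October 28.
April 24, 2028 lies within the daylight-saving period (23 April – 28 October), so Mesek Province is on daylight time, UTC−09:00.
11:00 Mesek Province + 9h = 20:00 UTC.
1 November 2027 is a Monday, so the first Friday is November 5.
1 March 2028 is a Wednesday, so the first Sunday is March 5 and the third is March 19.
At the standard offset (UTC−04:30), 20:00 UTC − 4h30m = 15:30 Joresk Prefecture standard time.
Daylight saving runs 5 November 2027 – 19 March 2028; the standard-time date in Joresk Prefecture, April 24, 2028, is outside that window, so Joresk Prefecture is on standard time at UTC−04:30.
20:00 UTC − 4h30m = 15:30 Joresk Prefecture.

15:30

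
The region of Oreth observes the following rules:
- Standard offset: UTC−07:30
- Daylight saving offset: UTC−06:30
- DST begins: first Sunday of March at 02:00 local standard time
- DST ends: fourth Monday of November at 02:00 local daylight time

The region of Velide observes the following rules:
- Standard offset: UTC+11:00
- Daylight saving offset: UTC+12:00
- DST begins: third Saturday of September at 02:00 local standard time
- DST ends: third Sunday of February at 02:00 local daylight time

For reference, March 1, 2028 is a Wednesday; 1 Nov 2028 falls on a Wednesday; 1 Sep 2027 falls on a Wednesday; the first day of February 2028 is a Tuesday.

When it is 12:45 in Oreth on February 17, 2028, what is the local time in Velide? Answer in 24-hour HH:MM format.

1 March 2028 is a Wednesday, so the first Sunday is March 5.
1 November 2028 is a Wednesday, so the first Monday is November 6 and the fourth is November 27.
Daylight saving runs 5 March – 27 November; February 17, 2028 is outside that window, so Oreth is on standard time at UTC−07:30.
12:45 Oreth + 7h30m = 20:15 UTC.
1 September 2027 is a Wednesday, so the first Saturday is September 4 and the third is September 18.
1 February 2028 is a Tuesday, so the first Sunday is February 6 and the third is February 20.
At the standard offset (UTC+11:00), 20:15 UTC + 11h = 07:15 Velide standard time (rolling into the next day, 18 February 2028).
The standard-time date in Velide, February 18, 2028, lies within the daylight-saving period (18 September 2027 – 20 February 2028), so Velide is on daylight time, UTC+12:00.
20:15 UTC + 12h = 08:15 Velide (rolling into the next day, 18 February 2028).

08:15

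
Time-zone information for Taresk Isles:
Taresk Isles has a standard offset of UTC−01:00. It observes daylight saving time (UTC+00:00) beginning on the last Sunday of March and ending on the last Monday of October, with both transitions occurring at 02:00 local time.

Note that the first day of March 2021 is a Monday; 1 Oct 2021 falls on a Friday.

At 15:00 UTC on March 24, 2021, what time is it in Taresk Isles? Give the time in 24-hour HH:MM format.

1 March 2021 is a Monday, so Sundays fall on 7, 14, 21, 28; the last is March 28.
1 October 2021 is a Friday, so Mondays fall on 4, 11, 18, 25; the last is October 25.
At the standard offset (UTC−01:00), 15:00 UTC − 1h = 14:00 Taresk Isles standard time.
Daylight saving runs 28 March – 25 October; the standard-time date in Taresk Isles, March 24, 2021, is outside that window, so Taresk Isles is on standard time at UTC−01:00.
15:00 UTC − 1h = 14:00 local.

14:00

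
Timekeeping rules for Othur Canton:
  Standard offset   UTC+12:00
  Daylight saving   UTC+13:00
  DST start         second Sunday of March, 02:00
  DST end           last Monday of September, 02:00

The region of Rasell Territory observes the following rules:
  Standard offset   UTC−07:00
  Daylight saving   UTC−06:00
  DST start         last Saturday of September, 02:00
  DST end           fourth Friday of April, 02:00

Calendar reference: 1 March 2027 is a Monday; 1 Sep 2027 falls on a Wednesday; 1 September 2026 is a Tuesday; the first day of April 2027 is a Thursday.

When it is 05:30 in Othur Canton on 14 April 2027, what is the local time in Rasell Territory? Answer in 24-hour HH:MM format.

1 March 2027 is a Monday, so the first Sunday is March 7 and the second is March 14.
1 September 2027 is a Wednesday, so Mondays fall on 6, 13, 20, 27; the last is September 27.
Daylight saving runs 14 March – 27 September; 14 April 2027 is inside that window, so Othur Canton is at UTC+13:00.
05:30 Othur Canton − 13h = 16:30 UTC (rolling into the previous day, 13 April 2027).
1 September 2026 is a Tuesday, so Saturdays fall on 5, 12, 19, 26; the last is September 26.
1 April 2027 is a Thursday, so the first Friday is April 2 and the fourth is April 23.
At the standard offset (UTC−07:00), 16:30 UTC − 7h = 09:30 Rasell Territory standard time.
The standard-time date in Rasell Territory, 13 April 2027, falls between 26 September 2026 and 23 April 2027, so daylight saving is in effect and Rasell Territory is at UTC−06:00.
16:30 UTC − 6h = 10:30 Rasell Territory.

10:30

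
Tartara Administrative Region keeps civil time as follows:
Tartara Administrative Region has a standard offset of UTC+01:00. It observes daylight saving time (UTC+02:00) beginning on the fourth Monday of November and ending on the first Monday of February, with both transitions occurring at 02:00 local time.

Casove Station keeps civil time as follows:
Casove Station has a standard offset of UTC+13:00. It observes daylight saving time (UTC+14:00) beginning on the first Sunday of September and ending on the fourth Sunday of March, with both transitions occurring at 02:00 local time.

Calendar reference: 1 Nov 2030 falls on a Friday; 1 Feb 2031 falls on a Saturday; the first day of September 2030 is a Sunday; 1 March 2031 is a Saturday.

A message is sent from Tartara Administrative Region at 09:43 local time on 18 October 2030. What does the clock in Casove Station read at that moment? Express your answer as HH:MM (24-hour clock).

22:43

1 November 2030 is a Friday, so the first Monday is November 4 and the fourth is November 25.
1 February 2031 is a Saturday, so the first Monday is February 3.
18 October 2030 is outside the daylight-saving period (25 November 2030 – 3 February 2031), so Tartara Administrative Region is on standard time, UTC+01:00.
09:43 Tartara Administrative Region − 1h = 08:43 UTC.
1 September 2030 is a Sunday, so the first Sunday is September 1.
1 March 2031 is a Saturday, so the first Sunday is March 2 and the fourth is March 23.
At the standard offset (UTC+13:00), 08:43 UTC + 13h = 21:43 Casove Station standard time.
The standard-time date in Casove Station, 18 October 2030, lies within the daylight-saving period (1 September 2030 – 23 March 2031), so Casove Station is on daylight time, UTC+14:00.
08:43 UTC + 14h = 22:43 Casove Station.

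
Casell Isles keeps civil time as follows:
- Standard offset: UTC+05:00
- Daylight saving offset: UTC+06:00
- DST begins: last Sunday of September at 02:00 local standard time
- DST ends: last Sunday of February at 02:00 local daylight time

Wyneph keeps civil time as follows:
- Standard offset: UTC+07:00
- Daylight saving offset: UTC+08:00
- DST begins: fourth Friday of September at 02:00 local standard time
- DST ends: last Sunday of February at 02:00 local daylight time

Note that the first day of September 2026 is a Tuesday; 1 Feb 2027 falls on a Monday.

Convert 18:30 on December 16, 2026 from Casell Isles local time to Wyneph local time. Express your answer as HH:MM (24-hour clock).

20:30

1 September 2026 is a Tuesday, so Sundays fall on 6, 13, 20, 27; the last is September 27.
1 February 2027 is a Monday, so Sundays fall on 7, 14, 21, 28; the last is February 28.
Daylight saving runs 27 September 2026 – 28 February 2027; December 16, 2026 is inside that window, so Casell Isles is at UTC+06:00.
18:30 Casell Isles − 6h = 12:30 UTC.
1 September 2026 is a Tuesday, so the first Friday is September 4 and the fourth is September 25.
1 February 2027 is a Monday, so Sundays fall on 7, 14, 21, 28; the last is February 28.
At the standard offset (UTC+07:00), 12:30 UTC + 7h = 19:30 Wyneph standard time.
Daylight saving runs 25 September 2026 – 28 February 2027; the standard-time date in Wyneph, December 16, 2026, is inside that window, so Wyneph is at UTC+08:00.
12:30 UTC + 8h = 20:30 Wyneph.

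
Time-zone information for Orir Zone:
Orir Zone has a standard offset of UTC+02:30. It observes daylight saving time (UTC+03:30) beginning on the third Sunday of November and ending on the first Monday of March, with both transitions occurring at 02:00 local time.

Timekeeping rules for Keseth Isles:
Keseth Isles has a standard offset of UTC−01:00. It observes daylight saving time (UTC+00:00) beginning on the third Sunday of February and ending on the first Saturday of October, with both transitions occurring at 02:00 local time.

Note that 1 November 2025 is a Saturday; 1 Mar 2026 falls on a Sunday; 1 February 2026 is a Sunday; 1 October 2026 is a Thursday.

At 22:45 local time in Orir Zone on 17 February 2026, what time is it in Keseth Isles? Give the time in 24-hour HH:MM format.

19:15

1 November 2025 is a Saturday, so the first Sunday is November 2 and the third is November 16.
1 March 2026 is a Sunday, so the first Monday is March 2.
Daylight saving runs 16 November 2025 – 2 March 2026; 17 February 2026 is inside that window, so Orir Zone is at UTC+03:30.
22:45 Orir Zone − 3h30m = 19:15 UTC.
1 February 2026 is a Sunday, so the first Sunday is February 1 and the third is February 15.
1 October 2026 is a Thursday, so the first Saturday is October 3.
At the standard offset (UTC−01:00), 19:15 UTC − 1h = 18:15 Keseth Isles standard time.
The standard-time date in Keseth Isles, 17 February 2026, falls between 15 February and 3 October, so daylight saving is in effect and Keseth Isles is at UTC+00:00.
19:15 UTC + 0h = 19:15 Keseth Isles.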